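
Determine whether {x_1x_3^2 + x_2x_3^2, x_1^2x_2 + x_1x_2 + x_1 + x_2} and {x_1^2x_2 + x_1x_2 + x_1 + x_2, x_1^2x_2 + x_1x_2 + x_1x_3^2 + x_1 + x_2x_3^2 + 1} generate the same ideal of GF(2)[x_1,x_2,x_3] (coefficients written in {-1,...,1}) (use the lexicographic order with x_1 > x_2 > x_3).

No, the ideals differ.

Two ideals are equal iff their reduced Gröbner bases coincide (the reduced basis is unique for a fixed ordering).
Buchberger on the first generating set:
f_1 = x_1x_3^2 + x_2x_3^2, LT = x_1x_3^2.
f_2 = x_1^2x_2 + x_1x_2 + x_1 + x_2, LT = x_1^2x_2.

S(f_1,f_2): lcm = x_1^2x_2x_3^2. S = x_1x_2^2x_3^2 + x_1x_2x_3^2 + x_1x_3^2 + x_2x_3^2.
  leading term x_1x_2^2x_3^2: subtract (x_2^2)·f_1 from x_1x_2^2x_3^2 + x_1x_2x_3^2 + x_1x_3^2 + x_2x_3^2 → x_1x_2x_3^2 + x_1x_3^2 + x_2^3x_3^2 + x_2x_3^2
  leading term x_1x_2x_3^2: subtract (x_2)·f_1 from x_1x_2x_3^2 + x_1x_3^2 + x_2^3x_3^2 + x_2x_3^2 → x_1x_3^2 + x_2^3x_3^2 + x_2^2x_3^2 + x_2x_3^2
  leading term x_1x_3^2: subtract (1)·f_1 from x_1x_3^2 + x_2^3x_3^2 + x_2^2x_3^2 + x_2x_3^2 → x_2^3x_3^2 + x_2^2x_3^2
  leading term x_2^3x_3^2: no divisor's leading term divides it; move x_2^3x_3^2 to the remainder.
  leading term x_2^2x_3^2: no divisor's leading term divides it; move x_2^2x_3^2 to the remainder.
  remainder x_2^3x_3^2 + x_2^2x_3^2 ≠ 0; add g_3 = x_2^3x_3^2 + x_2^2x_3^2 to the basis.

The other S-polynomials (S(f_1,g_3), S(f_2,g_3)) all reduce to 0 modulo the current basis, so we have a Gröbner basis.
Inter-reduce: drop elements whose leading term is divisible by another's, tail-reduce, and make monic.
Reduced Gröbner basis: {x_1^2x_2 + x_1x_2 + x_1 + x_2, x_1x_3^2 + x_2x_3^2, x_2^3x_3^2 + x_2^2x_3^2}.

Buchberger on the second generating set:
h_1 = x_1^2x_2 + x_1x_2 + x_1 + x_2, LT = x_1^2x_2.
h_2 = x_1^2x_2 + x_1x_2 + x_1x_3^2 + x_1 + x_2x_3^2 + 1, LT = x_1^2x_2.

S(h_1,h_2): lcm = x_1^2x_2. S = x_1x_3^2 + x_2x_3^2 + x_2 + 1.
  leading term x_1x_3^2: no divisor's leading term divides it; move x_1x_3^2 to the remainder.
  leading term x_2x_3^2: no divisor's leading term divides it; move x_2x_3^2 to the remainder.
  leading term x_2: no divisor's leading term divides it; move x_2 to the remainder.
  leading term 1: no divisor's leading term divides it; move 1 to the remainder.
  remainder x_1x_3^2 + x_2x_3^2 + x_2 + 1 ≠ 0; add k_3 = x_1x_3^2 + x_2x_3^2 + x_2 + 1 to the basis.

S(h_1,k_3): lcm = x_1^2x_2x_3^2. S = x_1x_2^2x_3^2 + x_1x_2^2 + x_1x_2x_3^2 + x_1x_2 + x_1x_3^2 + x_2x_3^2.
  leading term x_1x_2^2x_3^2: subtract (x_2^2)·k_3 from x_1x_2^2x_3^2 + x_1x_2^2 + x_1x_2x_3^2 + x_1x_2 + x_1x_3^2 + x_2x_3^2 → x_1x_2^2 + x_1x_2x_3^2 + x_1x_2 + x_1x_3^2 + x_2^3x_3^2 + x_2^3 + x_2^2 + x_2x_3^2
  leading term x_1x_2^2: no divisor's leading term divides it; move x_1x_2^2 to the remainder.
  leading term x_1x_2x_3^2: subtract (x_2)·k_3 from x_1x_2x_3^2 + x_1x_2 + x_1x_3^2 + x_2^3x_3^2 + x_2^3 + x_2^2 + x_2x_3^2 → x_1x_2 + x_1x_3^2 + x_2^3x_3^2 + x_2^3 + x_2^2x_3^2 + x_2x_3^2 + x_2
  leading term x_1x_2: no divisor's leading term divides it; move x_1x_2 to the remainder.
  leading term x_1x_3^2: subtract (1)·k_3 from x_1x_3^2 + x_2^3x_3^2 + x_2^3 + x_2^2x_3^2 + x_2x_3^2 + x_2 → x_2^3x_3^2 + x_2^3 + x_2^2x_3^2 + 1
  leading term x_2^3x_3^2: no divisor's leading term divides it; move x_2^3x_3^2 to the remainder.
  leading term x_2^3: no divisor's leading term divides it; move x_2^3 to the remainder.
  leading term x_2^2x_3^2: no divisor's leading term divides it; move x_2^2x_3^2 to the remainder.
  leading term 1: no divisor's leading term divides it; move 1 to the remainder.
  remainder x_1x_2^2 + x_1x_2 + x_2^3x_3^2 + x_2^3 + x_2^2x_3^2 + 1 ≠ 0; add k_4 = x_1x_2^2 + x_1x_2 + x_2^3x_3^2 + x_2^3 + x_2^2x_3^2 + 1 to the basis.

S(k_3,k_4): lcm = x_1x_2^2x_3^2. S = x_1x_2x_3^2 + x_2^3x_3^4 + x_2^3 + x_2^2x_3^4 + x_2^2 + x_3^2.
  leading term x_1x_2x_3^2: subtract (x_2)·k_3 from x_1x_2x_3^2 + x_2^3x_3^4 + x_2^3 + x_2^2x_3^4 + x_2^2 + x_3^2 → x_2^3x_3^4 + x_2^3 + x_2^2x_3^4 + x_2^2x_3^2 + x_2 + x_3^2
  leading term x_2^3x_3^4: no divisor's leading term divides it; move x_2^3x_3^4 to the remainder.
  leading term x_2^3: no divisor's leading term divides it; move x_2^3 to the remainder.
  leading term x_2^2x_3^4: no divisor's leading term divides it; move x_2^2x_3^4 to the remainder.
  leading term x_2^2x_3^2: no divisor's leading term divides it; move x_2^2x_3^2 to the remainder.
  leading term x_2: no divisor's leading term divides it; move x_2 to the remainder.
  leading term x_3^2: no divisor's leading term divides it; move x_3^2 to the remainder.
  remainder x_2^3x_3^4 + x_2^3 + x_2^2x_3^4 + x_2^2x_3^2 + x_2 + x_3^2 ≠ 0; add k_5 = x_2^3x_3^4 + x_2^3 + x_2^2x_3^4 + x_2^2x_3^2 + x_2 + x_3^2 to the basis.

The other S-polynomials (S(h_2,k_3), S(h_1,k_4), S(h_2,k_4), S(h_1,k_5), S(h_2,k_5), S(k_3,k_5), S(k_4,k_5)) all reduce to 0 modulo the current basis, so we have a Gröbner basis.
Inter-reduce: drop elements whose leading term is divisible by another's, tail-reduce, and make monic.
Reduced Gröbner basis: {x_1^2x_2 + x_1x_2 + x_1 + x_2, x_1x_2^2 + x_1x_2 + x_2^3x_3^2 + x_2^3 + x_2^2x_3^2 + 1, x_1x_3^2 + x_2x_3^2 + x_2 + 1, x_2^3x_3^4 + x_2^3 + x_2^2x_3^4 + x_2^2x_3^2 + x_2 + x_3^2}.

Since the reduced bases disagree, the two ideals are not the same.
The choice of monomial ordering does not affect the verdict — as long as both bases are computed under the same ordering, their equality decides ideal equality.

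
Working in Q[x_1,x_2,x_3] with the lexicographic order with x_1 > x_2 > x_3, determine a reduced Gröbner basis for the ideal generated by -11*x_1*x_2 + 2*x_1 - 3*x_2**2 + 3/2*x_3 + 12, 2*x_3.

G = {x_1*x_2 - 2/11*x_1 + 3/11*x_2**2 - 12/11, x_3}

f_1 = -11*x_1*x_2 + 2*x_1 - 3*x_2**2 + 3/2*x_3 + 12, LT = x_1*x_2.
f_2 = 2*x_3, LT = x_3.

The S-polynomials (S(f_1,f_2)) all reduce to 0 modulo the current basis, so we have a Gröbner basis.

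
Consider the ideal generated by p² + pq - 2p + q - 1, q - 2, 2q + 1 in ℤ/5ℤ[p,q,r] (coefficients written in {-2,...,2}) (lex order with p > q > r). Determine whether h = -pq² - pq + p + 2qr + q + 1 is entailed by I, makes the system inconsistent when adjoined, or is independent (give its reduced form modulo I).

First compute the reduced Gröbner basis of I by Buchberger's algorithm.
f_1 = p² + pq - 2p + q - 1, LT = p².
f_2 = q - 2, LT = q.
f_3 = 2q + 1, LT = q.

The S-polynomials (S(f_1,f_2), S(f_1,f_3), S(f_2,f_3)) all reduce to 0 modulo the current basis, so we have a Gröbner basis.
Inter-reduce: drop elements whose leading term is divisible by another's, tail-reduce, and make monic.
Reduced Gröbner basis: {p² + 1, q - 2}.
Label its elements g_1 = p² + 1, g_2 = q - 2.

Reduce h = -pq² - pq + p + 2qr + q + 1 modulo G:
  leading term pq²: subtract (-pq)·g_2 from -pq² - pq + p + 2qr + q + 1 → 2pq + p + 2qr + q + 1
  leading term pq: subtract (2p)·g_2 from 2pq + p + 2qr + q + 1 → 2qr + q + 1
  leading term qr: subtract (2r)·g_2 from 2qr + q + 1 → q - r + 1
  leading term q: subtract (1)·g_2 from q - r + 1 → -r - 2
  leading term r: no divisor's leading term divides it; move -r to the remainder.
  leading term 1: no divisor's leading term divides it; move -2 to the remainder.
  normal form = -r - 2.
The normal form is nonzero, so h ∉ I. Since h minus its normal form lies in I, I + (h) = I + (n) where n = -r - 2; decide whether this ideal is the whole ring.
Run Buchberger on G together with n (pairs among the g_i already reduce to 0 since G is a Gröbner basis):
g_1 = p² + 1, LT = p².
g_2 = q - 2, LT = q.
n = -r - 2, LT = r.

The S-polynomials (S(g_1,g_2), S(g_1,n), S(g_2,n)) all reduce to 0 modulo the current basis, so we have a Gröbner basis.
Inter-reduce: drop elements whose leading term is divisible by another's, tail-reduce, and make monic.
Reduced Gröbner basis: {p² + 1, q - 2, r + 2}.
The reduced Gröbner basis of I + (h) is {p² + 1, q - 2, r + 2} ≠ {1}, a proper ideal, so the enlarged system stays consistent: h is independent of I, with normal form -r - 2.

-pq² - pq + p + 2qr + q + 1 is independent of I; its normal form modulo I is -r - 2.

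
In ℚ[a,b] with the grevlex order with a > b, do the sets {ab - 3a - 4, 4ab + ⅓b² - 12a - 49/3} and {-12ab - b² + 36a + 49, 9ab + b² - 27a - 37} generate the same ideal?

Two ideals are equal iff their reduced Gröbner bases coincide (the reduced basis is unique for a fixed ordering).
Buchberger on the first generating set:
f_1 = ab - 3a - 4, LT = ab.
f_2 = 4ab + ⅓b² - 12a - 49/3, LT = ab.

S(f_1,f_2): lcm = ab. S = -1/12b² + 1/12.
  reduce S modulo (f_1, f_2):
  remainder -1/12b² + 1/12 ≠ 0; add g_3 = -1/12b² + 1/12 to the basis.

S(f_1,g_3): lcm = ab². S = -3ab + a - 4b.
  reduce S modulo (f_1, f_2, g_3):
  remainder -8a - 4b - 12 ≠ 0; add g_4 = -8a - 4b - 12 to the basis.

The other S-polynomials (S(f_2,g_3), S(f_1,g_4), S(f_2,g_4), S(g_3,g_4)) all reduce to 0 modulo the current basis, so we have a Gröbner basis.
Inter-reduce: drop elements whose leading term is divisible by another's, tail-reduce, and make monic.
Reduced Gröbner basis: {b² - 1, a + ½b + 3/2}.

Buchberger on the second generating set:
h_1 = -12ab - b² + 36a + 49, LT = ab.
h_2 = 9ab + b² - 27a - 37, LT = ab.

S(h_1,h_2): lcm = ab. S = -1/36b² + 1/36.
  reduce S modulo (h_1, h_2):
  remainder -1/36b² + 1/36 ≠ 0; add k_3 = -1/36b² + 1/36 to the basis.

S(h_1,k_3): lcm = ab². S = 1/12b³ - 3ab + a - 49/12b.
  reduce S modulo (h_1, h_2, k_3):
  remainder -8a - 4b - 12 ≠ 0; add k_4 = -8a - 4b - 12 to the basis.

The other S-polynomials (S(h_2,k_3), S(h_1,k_4), S(h_2,k_4), S(k_3,k_4)) all reduce to 0 modulo the current basis, so we have a Gröbner basis.
Inter-reduce: drop elements whose leading term is divisible by another's, tail-reduce, and make monic.
Reduced Gröbner basis: {b² - 1, a + ½b + 3/2}.

Same reduced basis, so the two generating sets span the same ideal.

Yes, the ideals are equal.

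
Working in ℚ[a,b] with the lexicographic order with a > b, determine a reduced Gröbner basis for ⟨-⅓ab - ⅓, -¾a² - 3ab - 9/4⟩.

G = {a + b, b² - 1}

This is the nonlinear analogue of row-reducing a linear system.

f_1 = -⅓ab - ⅓, LT = ab.
f_2 = -¾a² - 3ab - 9/4, LT = a².

S(f_1,f_2): lcm = a²b. S = -4ab² + a - 3b.
  leading term ab²: subtract (12b)·f_1 from -4ab² + a - 3b → a + b
  leading term a: no divisor's leading term divides it; move a to the remainder.
  leading term b: no divisor's leading term divides it; move b to the remainder.
  remainder a + b ≠ 0; add g_3 = a + b to the basis.

S(f_1,g_3): lcm = ab. S = -b² + 1.
  leading term b²: no divisor's leading term divides it; move -b² to the remainder.
  leading term 1: no divisor's leading term divides it; move 1 to the remainder.
  remainder -b² + 1 ≠ 0; add g_4 = -b² + 1 to the basis.

S(f_2,g_3): lcm = a². S = 3ab + 3.
  leading term ab: subtract (-9)·f_1 from 3ab + 3 → 0
  remainder 0.

S(f_1,g_4): lcm = ab². S = a + b.
  leading term a: subtract (1)·g_3 from a + b → 0
  remainder 0.

S(f_2,g_4): leading monomials are coprime, so the S-polynomial reduces to 0 (Buchberger's first criterion).
S(g_3,g_4): leading monomials are coprime, so the S-polynomial reduces to 0 (Buchberger's first criterion).
Every S-polynomial of the final basis reduces to 0, so we have a Gröbner basis.
Inter-reduce: drop elements whose leading term is divisible by another's, tail-reduce, and make monic.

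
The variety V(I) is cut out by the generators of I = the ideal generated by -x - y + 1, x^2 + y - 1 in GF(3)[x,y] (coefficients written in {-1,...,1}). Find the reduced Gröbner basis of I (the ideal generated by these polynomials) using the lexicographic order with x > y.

G = {x + y - 1, y^2 - y}

f_1 = -x - y + 1, LT = x.
f_2 = x^2 + y - 1, LT = x^2.

S(f_1,f_2): lcm = x^2. S = xy - x - y + 1.
  leading term xy: subtract (-y)·f_1 from xy - x - y + 1 → -x - y^2 + 1
  leading term x: subtract (1)·f_1 from -x - y^2 + 1 → -y^2 + y
  leading term y^2: no divisor's leading term divides it; move -y^2 to the remainder.
  leading term y: no divisor's leading term divides it; move y to the remainder.
  remainder -y^2 + y ≠ 0; add g_3 = -y^2 + y to the basis.

The other S-polynomials (S(f_1,g_3), S(f_2,g_3)) all reduce to 0 modulo the current basis, so we have a Gröbner basis.
Inter-reduce: drop elements whose leading term is divisible by another's, tail-reduce, and make monic.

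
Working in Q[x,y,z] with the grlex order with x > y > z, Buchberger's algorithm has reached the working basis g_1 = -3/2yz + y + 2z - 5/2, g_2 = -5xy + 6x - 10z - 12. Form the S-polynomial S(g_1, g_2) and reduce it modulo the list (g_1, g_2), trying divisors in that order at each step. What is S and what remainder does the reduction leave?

lcm(LM(g_1), LM(g_2)) = xyz.
S = (lcm/LT(g_1))·g_1 − (lcm/LT(g_2))·g_2 = -2/3xy - 2/15xz - 2z^2 + 5/3x - 12/5z.
Reduce S modulo (g_1, g_2) in that order:
  leading term xy: subtract (2/15)·g_2 from -2/3xy - 2/15xz - 2z^2 + 5/3x - 12/5z → -2/15xz - 2z^2 + 13/15x - 16/15z + 8/5
  leading term xz: no divisor's leading term divides it; move -2/15xz to the remainder.
  leading term z^2: no divisor's leading term divides it; move -2z^2 to the remainder.
  leading term x: no divisor's leading term divides it; move 13/15x to the remainder.
  leading term z: no divisor's leading term divides it; move -16/15z to the remainder.
  leading term 1: no divisor's leading term divides it; move 8/5 to the remainder.
The remainder -2/15xz - 2z^2 + 13/15x - 16/15z + 8/5 is nonzero, so it would be added as the next basis element.

S(g_1, g_2) = -2/3xy - 2/15xz - 2z^2 + 5/3x - 12/5z; remainder on division = -2/15xz - 2z^2 + 13/15x - 16/15z + 8/5.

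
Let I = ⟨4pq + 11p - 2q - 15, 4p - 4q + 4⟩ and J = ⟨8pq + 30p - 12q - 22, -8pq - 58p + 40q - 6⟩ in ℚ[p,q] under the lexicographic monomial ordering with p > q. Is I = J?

Yes, the ideals are equal.

Equality of ideals is decidable: compute both reduced Gröbner bases (unique for the ordering) and check whether they agree.
Buchberger on the first generating set:
f_1 = 4pq + 11p - 2q - 15, LT = pq.
f_2 = 4p - 4q + 4, LT = p.

S(f_1,f_2): lcm = pq. S = 11/4p + q² - 3/2q - 15/4.
  leading term p: subtract (11/16)·f_2 from 11/4p + q² - 3/2q - 15/4 → q² + 5/4q - 13/2
  leading term q²: no divisor's leading term divides it; move q² to the remainder.
  leading term q: no divisor's leading term divides it; move 5/4q to the remainder.
  leading term 1: no divisor's leading term divides it; move -13/2 to the remainder.
  remainder q² + 5/4q - 13/2 ≠ 0; add g_3 = q² + 5/4q - 13/2 to the basis.

The other S-polynomials (S(f_1,g_3), S(f_2,g_3)) all reduce to 0 modulo the current basis, so we have a Gröbner basis.
Inter-reduce: drop elements whose leading term is divisible by another's, tail-reduce, and make monic.
Reduced Gröbner basis: {p - q + 1, q² + 5/4q - 13/2}.

Buchberger on the second generating set:
h_1 = 8pq + 30p - 12q - 22, LT = pq.
h_2 = -8pq - 58p + 40q - 6, LT = pq.

S(h_1,h_2): lcm = pq. S = -7/2p + 7/2q - 7/2.
  leading term p: no divisor's leading term divides it; move -7/2p to the remainder.
  leading term q: no divisor's leading term divides it; move 7/2q to the remainder.
  leading term 1: no divisor's leading term divides it; move -7/2 to the remainder.
  remainder -7/2p + 7/2q - 7/2 ≠ 0; add k_3 = -7/2p + 7/2q - 7/2 to the basis.

S(h_1,k_3): lcm = pq. S = 15/4p + q² - 5/2q - 11/4.
  leading term p: subtract (-15/14)·k_3 from 15/4p + q² - 5/2q - 11/4 → q² + 5/4q - 13/2
  leading term q²: no divisor's leading term divides it; move q² to the remainder.
  leading term q: no divisor's leading term divides it; move 5/4q to the remainder.
  leading term 1: no divisor's leading term divides it; move -13/2 to the remainder.
  remainder q² + 5/4q - 13/2 ≠ 0; add k_4 = q² + 5/4q - 13/2 to the basis.

The other S-polynomials (S(h_2,k_3), S(h_1,k_4), S(h_2,k_4), S(k_3,k_4)) all reduce to 0 modulo the current basis, so we have a Gröbner basis.
Inter-reduce: drop elements whose leading term is divisible by another's, tail-reduce, and make monic.
Reduced Gröbner basis: {p - q + 1, q² + 5/4q - 13/2}.

These coincide, so the ideals are equal.
The choice of monomial ordering does not affect the verdict — as long as both bases are computed under the same ordering, their equality decides ideal equality.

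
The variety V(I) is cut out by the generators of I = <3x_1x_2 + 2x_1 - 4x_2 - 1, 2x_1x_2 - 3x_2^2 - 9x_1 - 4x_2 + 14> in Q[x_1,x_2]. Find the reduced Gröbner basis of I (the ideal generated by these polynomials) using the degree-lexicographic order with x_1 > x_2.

f_1 = 3x_1x_2 + 2x_1 - 4x_2 - 1, LT = x_1x_2.
f_2 = 2x_1x_2 - 3x_2^2 - 9x_1 - 4x_2 + 14, LT = x_1x_2.

S(f_1,f_2): lcm = x_1x_2. S = 3/2x_2^2 + 31/6x_1 + 2/3x_2 - 22/3.
  leading term x_2^2: no divisor's leading term divides it; move 3/2x_2^2 to the remainder.
  leading term x_1: no divisor's leading term divides it; move 31/6x_1 to the remainder.
  leading term x_2: no divisor's leading term divides it; move 2/3x_2 to the remainder.
  leading term 1: no divisor's leading term divides it; move -22/3 to the remainder.
  remainder 3/2x_2^2 + 31/6x_1 + 2/3x_2 - 22/3 ≠ 0; add g_3 = 3/2x_2^2 + 31/6x_1 + 2/3x_2 - 22/3 to the basis.

S(f_1,g_3): lcm = x_1x_2^2. S = -31/9x_1^2 + 2/9x_1x_2 - 4/3x_2^2 + 44/9x_1 - 1/3x_2.
  leading term x_1^2: no divisor's leading term divides it; move -31/9x_1^2 to the remainder.
  leading term x_1x_2: subtract (2/27)·f_1 from 2/9x_1x_2 - 4/3x_2^2 + 44/9x_1 - 1/3x_2 → -4/3x_2^2 + 128/27x_1 - 1/27x_2 + 2/27
  leading term x_2^2: subtract (-8/9)·g_3 from -4/3x_2^2 + 128/27x_1 - 1/27x_2 + 2/27 → 28/3x_1 + 5/9x_2 - 58/9
  leading term x_1: no divisor's leading term divides it; move 28/3x_1 to the remainder.
  leading term x_2: no divisor's leading term divides it; move 5/9x_2 to the remainder.
  leading term 1: no divisor's leading term divides it; move -58/9 to the remainder.
  remainder -31/9x_1^2 + 28/3x_1 + 5/9x_2 - 58/9 ≠ 0; add g_4 = -31/9x_1^2 + 28/3x_1 + 5/9x_2 - 58/9 to the basis.

The other S-polynomials (S(f_2,g_3), S(f_1,g_4), S(f_2,g_4), S(g_3,g_4)) all reduce to 0 modulo the current basis, so we have a Gröbner basis.
Inter-reduce: drop elements whose leading term is divisible by another's, tail-reduce, and make monic.

G = {x_1^2 - 84/31x_1 - 5/31x_2 + 58/31, x_1x_2 + 2/3x_1 - 4/3x_2 - 1/3, x_2^2 + 31/9x_1 + 4/9x_2 - 44/9}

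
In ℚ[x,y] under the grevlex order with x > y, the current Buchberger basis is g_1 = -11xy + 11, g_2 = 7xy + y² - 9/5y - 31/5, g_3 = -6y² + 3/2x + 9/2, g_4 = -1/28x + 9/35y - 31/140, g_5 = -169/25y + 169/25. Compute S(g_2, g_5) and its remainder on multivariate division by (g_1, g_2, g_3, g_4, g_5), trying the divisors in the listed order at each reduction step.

S(g_2, g_5) = 1/7y² + x - 9/35y - 31/35; remainder on division = 0.

lcm(LM(g_2), LM(g_5)) = xy.
S = (lcm/LT(g_2))·g_2 − (lcm/LT(g_5))·g_5 = 1/7y² + x - 9/35y - 31/35.
Reduce S modulo (g_1, g_2, g_3, g_4, g_5) in that order:
  leading term y²: subtract (-1/42)·g_3 from 1/7y² + x - 9/35y - 31/35 → 29/28x - 9/35y - 109/140
  leading term x: subtract (-29)·g_4 from 29/28x - 9/35y - 109/140 → 36/5y - 36/5
  leading term y: subtract (-180/169)·g_5 from 36/5y - 36/5 → 0
The remainder is 0, so this S-polynomial contributes no new basis element.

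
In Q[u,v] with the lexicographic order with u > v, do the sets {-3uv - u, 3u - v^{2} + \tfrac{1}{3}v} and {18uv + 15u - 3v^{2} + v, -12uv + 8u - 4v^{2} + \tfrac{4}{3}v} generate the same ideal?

For a fixed monomial order, each ideal has a unique reduced Gröbner basis; comparing bases decides equality.
Buchberger on the first generating set:
f_1 = -3uv - u, LT = uv.
f_2 = 3u - v^{2} + \tfrac{1}{3}v, LT = u.

S(f_1,f_2): lcm = uv. S = \tfrac{1}{3}u + \tfrac{1}{3}v^{3} - \tfrac{1}{9}v^{2}.
  leading term u: subtract (\tfrac{1}{9})·f_2 from \tfrac{1}{3}u + \tfrac{1}{3}v^{3} - \tfrac{1}{9}v^{2} → \tfrac{1}{3}v^{3} - \tfrac{1}{27}v
  leading term v^{3}: no divisor's leading term divides it; move \tfrac{1}{3}v^{3} to the remainder.
  leading term v: no divisor's leading term divides it; move -\tfrac{1}{27}v to the remainder.
  remainder \tfrac{1}{3}v^{3} - \tfrac{1}{27}v ≠ 0; add g_3 = \tfrac{1}{3}v^{3} - \tfrac{1}{27}v to the basis.

The other S-polynomials (S(f_1,g_3), S(f_2,g_3)) all reduce to 0 modulo the current basis, so we have a Gröbner basis.
Inter-reduce: drop elements whose leading term is divisible by another's, tail-reduce, and make monic.
Reduced Gröbner basis: {u - \tfrac{1}{3}v^{2} + \tfrac{1}{9}v, v^{3} - \tfrac{1}{9}v}.

Buchberger on the second generating set:
h_1 = 18uv + 15u - 3v^{2} + v, LT = uv.
h_2 = -12uv + 8u - 4v^{2} + \tfrac{4}{3}v, LT = uv.

S(h_1,h_2): lcm = uv. S = \tfrac{3}{2}u - \tfrac{1}{2}v^{2} + \tfrac{1}{6}v.
  leading term u: no divisor's leading term divides it; move \tfrac{3}{2}u to the remainder.
  leading term v^{2}: no divisor's leading term divides it; move -\tfrac{1}{2}v^{2} to the remainder.
  leading term v: no divisor's leading term divides it; move \tfrac{1}{6}v to the remainder.
  remainder \tfrac{3}{2}u - \tfrac{1}{2}v^{2} + \tfrac{1}{6}v ≠ 0; add k_3 = \tfrac{3}{2}u - \tfrac{1}{2}v^{2} + \tfrac{1}{6}v to the basis.

S(h_1,k_3): lcm = uv. S = \tfrac{5}{6}u + \tfrac{1}{3}v^{3} - \tfrac{5}{18}v^{2} + \tfrac{1}{18}v.
  leading term u: subtract (\tfrac{5}{9})·k_3 from \tfrac{5}{6}u + \tfrac{1}{3}v^{3} - \tfrac{5}{18}v^{2} + \tfrac{1}{18}v → \tfrac{1}{3}v^{3} - \tfrac{1}{27}v
  leading term v^{3}: no divisor's leading term divides it; move \tfrac{1}{3}v^{3} to the remainder.
  leading term v: no divisor's leading term divides it; move -\tfrac{1}{27}v to the remainder.
  remainder \tfrac{1}{3}v^{3} - \tfrac{1}{27}v ≠ 0; add k_4 = \tfrac{1}{3}v^{3} - \tfrac{1}{27}v to the basis.

The other S-polynomials (S(h_2,k_3), S(h_1,k_4), S(h_2,k_4), S(k_3,k_4)) all reduce to 0 modulo the current basis, so we have a Gröbner basis.
Inter-reduce: drop elements whose leading term is divisible by another's, tail-reduce, and make monic.
Reduced Gröbner basis: {u - \tfrac{1}{3}v^{2} + \tfrac{1}{9}v, v^{3} - \tfrac{1}{9}v}.

These coincide, so the ideals are equal.

Yes, the ideals are equal.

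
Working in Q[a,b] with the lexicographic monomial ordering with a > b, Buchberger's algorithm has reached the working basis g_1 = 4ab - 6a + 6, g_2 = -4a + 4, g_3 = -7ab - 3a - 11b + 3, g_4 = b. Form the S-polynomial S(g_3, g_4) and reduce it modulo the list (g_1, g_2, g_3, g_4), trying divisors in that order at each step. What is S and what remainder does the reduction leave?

S(g_3, g_4) = \tfrac{3}{7}a + \tfrac{11}{7}b - \tfrac{3}{7}; remainder on division = 0.

lcm(LM(g_3), LM(g_4)) = ab.
S = (lcm/LT(g_3))·g_3 − (lcm/LT(g_4))·g_4 = \tfrac{3}{7}a + \tfrac{11}{7}b - \tfrac{3}{7}.
Reduce S modulo (g_1, g_2, g_3, g_4) in that order:
  leading term a: subtract (-\tfrac{3}{28})·g_2 from \tfrac{3}{7}a + \tfrac{11}{7}b - \tfrac{3}{7} → \tfrac{11}{7}b
  leading term b: subtract (\tfrac{11}{7})·g_4 from \tfrac{11}{7}b → 0
The remainder is 0, so this S-polynomial contributes no new basis element.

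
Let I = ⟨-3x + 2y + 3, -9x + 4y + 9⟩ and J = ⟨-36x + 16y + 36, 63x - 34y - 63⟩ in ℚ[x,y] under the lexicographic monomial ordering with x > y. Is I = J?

For a fixed monomial order, each ideal has a unique reduced Gröbner basis; comparing bases decides equality.
Buchberger on the first generating set:
f_1 = -3x + 2y + 3, LT = x.
f_2 = -9x + 4y + 9, LT = x.

S(f_1,f_2): lcm = x. S = -2/9y.
  leading term y: no divisor's leading term divides it; move -2/9y to the remainder.
  remainder -2/9y ≠ 0; add g_3 = -2/9y to the basis.

S(f_1,g_3): leading monomials are coprime, so the S-polynomial reduces to 0 (Buchberger's first criterion).
S(f_2,g_3): leading monomials are coprime, so the S-polynomial reduces to 0 (Buchberger's first criterion).
Every S-polynomial of the final basis reduces to 0, so we have a Gröbner basis.
Inter-reduce: drop elements whose leading term is divisible by another's, tail-reduce, and make monic.
Reduced Gröbner basis: {x - 1, y}.

Buchberger on the second generating set:
h_1 = -36x + 16y + 36, LT = x.
h_2 = 63x - 34y - 63, LT = x.

S(h_1,h_2): lcm = x. S = 2/21y.
  leading term y: no divisor's leading term divides it; move 2/21y to the remainder.
  remainder 2/21y ≠ 0; add k_3 = 2/21y to the basis.

S(h_1,k_3): leading monomials are coprime, so the S-polynomial reduces to 0 (Buchberger's first criterion).
S(h_2,k_3): leading monomials are coprime, so the S-polynomial reduces to 0 (Buchberger's first criterion).
Every S-polynomial of the final basis reduces to 0, so we have a Gröbner basis.
Inter-reduce: drop elements whose leading term is divisible by another's, tail-reduce, and make monic.
Reduced Gröbner basis: {x - 1, y}.

Same reduced basis, so the two generating sets span the same ideal.

Yes, the ideals are equal.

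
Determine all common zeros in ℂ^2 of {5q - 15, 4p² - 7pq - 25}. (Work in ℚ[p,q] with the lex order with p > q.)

Compute a lex Gröbner basis by Buchberger's algorithm.
f_1 = 5q - 15, LT = q.
f_2 = 4p² - 7pq - 25, LT = p².

S(f_1,f_2): leading monomials are coprime, so the S-polynomial reduces to 0 (Buchberger's first criterion).
Every S-polynomial of the final basis reduces to 0, so we have a Gröbner basis.
Inter-reduce: drop elements whose leading term is divisible by another's, tail-reduce, and make monic.
Reduced Gröbner basis: {p² - 21/4p - 25/4, q - 3}.

Since the basis is lex-ordered, q - 3 is univariate in q. Its roots are {3}. Back-substituting each root into the other basis elements fixes the other coordinates.
  q = 3: the earlier basis element becomes p² - 21/4p - 25/4 = 0, giving p = -1, 25/4 — points (-1, 3), (25/4, 3).
Each listed point satisfies every original equation (direct substitution).

{(-1, 3), (25/4, 3)}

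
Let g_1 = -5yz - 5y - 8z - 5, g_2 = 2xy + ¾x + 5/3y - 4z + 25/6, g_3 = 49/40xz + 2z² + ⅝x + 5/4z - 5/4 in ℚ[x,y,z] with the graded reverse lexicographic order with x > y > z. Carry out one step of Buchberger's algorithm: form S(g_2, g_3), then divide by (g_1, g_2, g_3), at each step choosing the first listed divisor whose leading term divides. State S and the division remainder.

S(g_2, g_3) = -80/49yz² - 25/49xy + ⅜xz - 55/294yz - 2z² + 50/49y + 25/12z; remainder on division = 0.

lcm(LM(g_2), LM(g_3)) = xyz.
S = (lcm/LT(g_2))·g_2 − (lcm/LT(g_3))·g_3 = -80/49yz² - 25/49xy + ⅜xz - 55/294yz - 2z² + 50/49y + 25/12z.
Reduce S modulo (g_1, g_2, g_3) in that order:
  leading term yz²: subtract (16/49z)·g_1 from -80/49yz² - 25/49xy + ⅜xz - 55/294yz - 2z² + 50/49y + 25/12z → -25/49xy + ⅜xz + 425/294yz + 30/49z² + 50/49y + 2185/588z
  leading term xy: subtract (-25/98)·g_2 from -25/49xy + ⅜xz + 425/294yz + 30/49z² + 50/49y + 2185/588z → ⅜xz + 425/294yz + 30/49z² + 75/392x + 425/294y + 1585/588z + 625/588
  leading term xz: subtract (15/49)·g_3 from ⅜xz + 425/294yz + 30/49z² + 75/392x + 425/294y + 1585/588z + 625/588 → 425/294yz + 425/294y + 340/147z + 425/294
  leading term yz: subtract (-85/294)·g_1 from 425/294yz + 425/294y + 340/147z + 425/294 → 0
The remainder is 0, so this S-polynomial contributes no new basis element.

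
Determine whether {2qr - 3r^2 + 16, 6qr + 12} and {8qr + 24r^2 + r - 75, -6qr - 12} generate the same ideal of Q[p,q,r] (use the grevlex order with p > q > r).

For a fixed monomial order, each ideal has a unique reduced Gröbner basis; comparing bases decides equality.
Buchberger on the first generating set:
f_1 = 2qr - 3r^2 + 16, LT = qr.
f_2 = 6qr + 12, LT = qr.

S(f_1,f_2): lcm = qr. S = -3/2r^2 + 6.
  leading term r^2: no divisor's leading term divides it; move -3/2r^2 to the remainder.
  leading term 1: no divisor's leading term divides it; move 6 to the remainder.
  remainder -3/2r^2 + 6 ≠ 0; add g_3 = -3/2r^2 + 6 to the basis.

S(f_1,g_3): lcm = qr^2. S = -3/2r^3 + 4q + 8r.
  leading term r^3: subtract (r)·g_3 from -3/2r^3 + 4q + 8r → 4q + 2r
  leading term q: no divisor's leading term divides it; move 4q to the remainder.
  leading term r: no divisor's leading term divides it; move 2r to the remainder.
  remainder 4q + 2r ≠ 0; add g_4 = 4q + 2r to the basis.

The other S-polynomials (S(f_2,g_3), S(f_1,g_4), S(f_2,g_4), S(g_3,g_4)) all reduce to 0 modulo the current basis, so we have a Gröbner basis.
Inter-reduce: drop elements whose leading term is divisible by another's, tail-reduce, and make monic.
Reduced Gröbner basis: {r^2 - 4, q + 1/2r}.

Buchberger on the second generating set:
h_1 = 8qr + 24r^2 + r - 75, LT = qr.
h_2 = -6qr - 12, LT = qr.

S(h_1,h_2): lcm = qr. S = 3r^2 + 1/8r - 91/8.
  leading term r^2: no divisor's leading term divides it; move 3r^2 to the remainder.
  leading term r: no divisor's leading term divides it; move 1/8r to the remainder.
  leading term 1: no divisor's leading term divides it; move -91/8 to the remainder.
  remainder 3r^2 + 1/8r - 91/8 ≠ 0; add k_3 = 3r^2 + 1/8r - 91/8 to the basis.

S(h_1,k_3): lcm = qr^2. S = 3r^3 - 1/24qr + 1/8r^2 + 91/24q - 75/8r.
  leading term r^3: subtract (r)·k_3 from 3r^3 - 1/24qr + 1/8r^2 + 91/24q - 75/8r → -1/24qr + 91/24q + 2r
  leading term qr: subtract (-1/192)·h_1 from -1/24qr + 91/24q + 2r → 1/8r^2 + 91/24q + 385/192r - 25/64
  leading term r^2: subtract (1/24)·k_3 from 1/8r^2 + 91/24q + 385/192r - 25/64 → 91/24q + 2r + 1/12
  leading term q: no divisor's leading term divides it; move 91/24q to the remainder.
  leading term r: no divisor's leading term divides it; move 2r to the remainder.
  leading term 1: no divisor's leading term divides it; move 1/12 to the remainder.
  remainder 91/24q + 2r + 1/12 ≠ 0; add k_4 = 91/24q + 2r + 1/12 to the basis.

The other S-polynomials (S(h_2,k_3), S(h_1,k_4), S(h_2,k_4), S(k_3,k_4)) all reduce to 0 modulo the current basis, so we have a Gröbner basis.
Inter-reduce: drop elements whose leading term is divisible by another's, tail-reduce, and make monic.
Reduced Gröbner basis: {r^2 + 1/24r - 91/24, q + 48/91r + 2/91}.

Since the reduced bases disagree, the two ideals are not the same.

No, the ideals differ.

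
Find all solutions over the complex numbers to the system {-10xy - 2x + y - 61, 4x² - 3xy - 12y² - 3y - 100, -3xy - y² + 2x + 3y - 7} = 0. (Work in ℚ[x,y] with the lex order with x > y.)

Compute a lex Gröbner basis by Buchberger's algorithm.
f_1 = -10xy - 2x + y - 61, LT = xy.
f_2 = 4x² - 3xy - 12y² - 3y - 100, LT = x².
f_3 = -3xy + 2x - y² + 3y - 7, LT = xy.

S(f_1,f_2): lcm = x²y. S = ⅕x² + ¾xy² - 1/10xy + 61/10x + 3y³ + ¾y² + 25y.
  leading term x²: subtract (1/20)·f_2 from ⅕x² + ¾xy² - 1/10xy + 61/10x + 3y³ + ¾y² + 25y → ¾xy² + 1/20xy + 61/10x + 3y³ + 27/20y² + 503/20y + 5
  leading term xy²: subtract (-3/40y)·f_1 from ¾xy² + 1/20xy + 61/10x + 3y³ + 27/20y² + 503/20y + 5 → -1/10xy + 61/10x + 3y³ + 57/40y² + 823/40y + 5
  leading term xy: subtract (1/100)·f_1 from -1/10xy + 61/10x + 3y³ + 57/40y² + 823/40y + 5 → 153/25x + 3y³ + 57/40y² + 4113/200y + 561/100
  leading term x: no divisor's leading term divides it; move 153/25x to the remainder.
  leading term y³: no divisor's leading term divides it; move 3y³ to the remainder.
  leading term y²: no divisor's leading term divides it; move 57/40y² to the remainder.
  leading term y: no divisor's leading term divides it; move 4113/200y to the remainder.
  leading term 1: no divisor's leading term divides it; move 561/100 to the remainder.
  remainder 153/25x + 3y³ + 57/40y² + 4113/200y + 561/100 ≠ 0; add h_4 = 153/25x + 3y³ + 57/40y² + 4113/200y + 561/100 to the basis.

S(f_1,f_3): lcm = xy. S = 13/15x - ⅓y² + 9/10y + 113/30.
  leading term x: subtract (65/459)·h_4 from 13/15x - ⅓y² + 9/10y + 113/30 → -65/153y³ - 655/1224y² - 821/408y + 107/36
  leading term y³: no divisor's leading term divides it; move -65/153y³ to the remainder.
  leading term y²: no divisor's leading term divides it; move -655/1224y² to the remainder.
  leading term y: no divisor's leading term divides it; move -821/408y to the remainder.
  leading term 1: no divisor's leading term divides it; move 107/36 to the remainder.
  remainder -65/153y³ - 655/1224y² - 821/408y + 107/36 ≠ 0; add h_5 = -65/153y³ - 655/1224y² - 821/408y + 107/36 to the basis.

S(f_2,f_3): lcm = x²y. S = ⅔x² - 13/12xy² + xy - 7/3x - 3y³ - ¾y² - 25y.
  leading term x²: subtract (⅙)·f_2 from ⅔x² - 13/12xy² + xy - 7/3x - 3y³ - ¾y² - 25y → -13/12xy² + 3/2xy - 7/3x - 3y³ + 5/4y² - 49/2y + 50/3
  leading term xy²: subtract (13/120y)·f_1 from -13/12xy² + 3/2xy - 7/3x - 3y³ + 5/4y² - 49/2y + 50/3 → 103/60xy - 7/3x - 3y³ + 137/120y² - 2147/120y + 50/3
  leading term xy: subtract (-103/600)·f_1 from 103/60xy - 7/3x - 3y³ + 137/120y² - 2147/120y + 50/3 → -803/300x - 3y³ + 137/120y² - 443/25y + 1239/200
  leading term x: subtract (-803/1836)·h_4 from -803/300x - 3y³ + 137/120y² - 443/25y + 1239/200 → -1033/612y³ + 8641/4896y² - 71201/8160y + 6227/720
  leading term y³: subtract (1033/260)·h_5 from -1033/612y³ + 8641/4896y² - 71201/8160y + 6227/720 → 607/156y² - 19/26y - 493/156
  leading term y²: no divisor's leading term divides it; move 607/156y² to the remainder.
  leading term y: no divisor's leading term divides it; move -19/26y to the remainder.
  leading term 1: no divisor's leading term divides it; move -493/156 to the remainder.
  remainder 607/156y² - 19/26y - 493/156 ≠ 0; add h_6 = 607/156y² - 19/26y - 493/156 to the basis.

S(f_1,h_4): lcm = xy. S = ⅕x - 25/51y⁴ - 95/408y³ - 457/136y² - 61/60y + 61/10.
  leading term x: subtract (5/153)·h_4 from ⅕x - 25/51y⁴ - 95/408y³ - 457/136y² - 61/60y + 61/10 → -25/51y⁴ - 45/136y³ - 695/204y² - 689/408y + 71/12
  leading term y⁴: subtract (15/13y)·h_5 from -25/51y⁴ - 45/136y³ - 695/204y² - 689/408y + 71/12 → 190/663y³ - 5755/5304y² - 9049/1768y + 71/12
  leading term y³: subtract (-114/169)·h_5 from 190/663y³ - 5755/5304y² - 9049/1768y + 71/12 → -1955/1352y² - 8755/1352y + 5355/676
  leading term y²: subtract (-5865/15782)·h_6 from -1955/1352y² - 8755/1352y + 5355/676 → -425935/63128y + 425935/63128
  leading term y: no divisor's leading term divides it; move -425935/63128y to the remainder.
  leading term 1: no divisor's leading term divides it; move 425935/63128 to the remainder.
  remainder -425935/63128y + 425935/63128 ≠ 0; add h_7 = -425935/63128y + 425935/63128 to the basis.

The other S-polynomials (S(f_2,h_4), S(f_3,h_4), S(f_1,h_5), S(f_2,h_5), S(f_3,h_5), S(h_4,h_5), S(f_1,h_6), S(f_2,h_6), S(f_3,h_6), S(h_4,h_6), S(h_5,h_6), S(f_1,h_7), S(f_2,h_7), S(f_3,h_7), S(h_4,h_7), S(h_5,h_7), S(h_6,h_7)) all reduce to 0 modulo the current basis, so we have a Gröbner basis.
Inter-reduce: drop elements whose leading term is divisible by another's, tail-reduce, and make monic.
Reduced Gröbner basis: {x + 5, y - 1}.

The lex basis is triangular: the last element involves only y. Solving y - 1 = 0 gives y ∈ {1}; substituting each value into the earlier elements determines the remaining variables.
  y = 1: the earlier basis element becomes x + 5 = 0, giving x = -5 — point (-5, 1).

{(-5, 1)}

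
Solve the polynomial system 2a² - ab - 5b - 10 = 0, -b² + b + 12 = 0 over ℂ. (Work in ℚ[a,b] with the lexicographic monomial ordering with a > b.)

Compute a lex Gröbner basis by Buchberger's algorithm.
f_1 = 2a² - ab - 5b - 10, LT = a².
f_2 = -b² + b + 12, LT = b².

S(f_1,f_2): leading monomials are coprime, so the S-polynomial reduces to 0 (Buchberger's first criterion).
Every S-polynomial of the final basis reduces to 0, so we have a Gröbner basis.
Inter-reduce: drop elements whose leading term is divisible by another's, tail-reduce, and make monic.
Reduced Gröbner basis: {a² - ½ab - 5/2b - 5, b² - b - 12}.

A lex Gröbner basis eliminates variables successively. Here b² - b - 12 depends only on b, with roots {-3, 4}; lifting each root through the earlier basis elements recovers the full solutions.
  b = -3: the earlier basis element becomes a² + 3/2a + 5/2 = 0, giving a = -3/4 - sqrt(31)*I/4, -3/4 + sqrt(31)*I/4 — points (-3/4 - sqrt(31)*I/4, -3), (-3/4 + sqrt(31)*I/4, -3).
  b = 4: the earlier basis element becomes a² - 2a - 15 = 0, giving a = -3, 5 — points (-3, 4), (5, 4).
Each listed point satisfies every original equation (direct substitution).

{(-3/4 - sqrt(31)*I/4, -3), (-3/4 + sqrt(31)*I/4, -3), (-3, 4), (5, 4)}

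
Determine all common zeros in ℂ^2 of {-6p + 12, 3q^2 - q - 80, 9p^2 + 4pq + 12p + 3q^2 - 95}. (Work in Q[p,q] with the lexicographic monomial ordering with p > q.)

{(2, -5)}

Compute a lex Gröbner basis by Buchberger's algorithm.
f_1 = -6p + 12, LT = p.
f_2 = 3q^2 - q - 80, LT = q^2.
f_3 = 9p^2 + 4pq + 12p + 3q^2 - 95, LT = p^2.

S(f_1,f_3): lcm = p^2. S = -4/9pq - 10/3p - 1/3q^2 + 95/9.
  leading term pq: subtract (2/27q)·f_1 from -4/9pq - 10/3p - 1/3q^2 + 95/9 → -10/3p - 1/3q^2 - 8/9q + 95/9
  leading term p: subtract (5/9)·f_1 from -10/3p - 1/3q^2 - 8/9q + 95/9 → -1/3q^2 - 8/9q + 35/9
  leading term q^2: subtract (-1/9)·f_2 from -1/3q^2 - 8/9q + 35/9 → -q - 5
  leading term q: no divisor's leading term divides it; move -q to the remainder.
  leading term 1: no divisor's leading term divides it; move -5 to the remainder.
  remainder -q - 5 ≠ 0; add h_4 = -q - 5 to the basis.

The other S-polynomials (S(f_1,f_2), S(f_2,f_3), S(f_1,h_4), S(f_2,h_4), S(f_3,h_4)) all reduce to 0 modulo the current basis, so we have a Gröbner basis.
Inter-reduce: drop elements whose leading term is divisible by another's, tail-reduce, and make monic.
Reduced Gröbner basis: {p - 2, q + 5}.

From the last basis element, q + 5 = 0, so q takes values in {-5}. Each choice, substituted upward through the basis, yields the corresponding point(s) of the solution set.
  q = -5: the earlier basis element becomes p - 2 = 0, giving p = 2 — point (2, -5).
Each listed point satisfies every original equation (direct substitution).
Zero-dimensionality of the ideal guarantees finitely many solutions over ℂ.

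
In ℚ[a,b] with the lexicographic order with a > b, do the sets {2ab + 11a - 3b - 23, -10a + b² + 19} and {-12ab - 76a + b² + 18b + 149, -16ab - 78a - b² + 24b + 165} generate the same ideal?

No, the ideals differ.

Equality of ideals is decidable: compute both reduced Gröbner bases (unique for the ordering) and check whether they agree.
Buchberger on the first generating set:
f_1 = 2ab + 11a - 3b - 23, LT = ab.
f_2 = -10a + b² + 19, LT = a.

S(f_1,f_2): lcm = ab. S = 11/2a + 1/10b³ + ⅖b - 23/2.
  leading term a: subtract (-11/20)·f_2 from 11/2a + 1/10b³ + ⅖b - 23/2 → 1/10b³ + 11/20b² + ⅖b - 21/20
  leading term b³: no divisor's leading term divides it; move 1/10b³ to the remainder.
  leading term b²: no divisor's leading term divides it; move 11/20b² to the remainder.
  leading term b: no divisor's leading term divides it; move ⅖b to the remainder.
  leading term 1: no divisor's leading term divides it; move -21/20 to the remainder.
  remainder 1/10b³ + 11/20b² + ⅖b - 21/20 ≠ 0; add g_3 = 1/10b³ + 11/20b² + ⅖b - 21/20 to the basis.

The other S-polynomials (S(f_1,g_3), S(f_2,g_3)) all reduce to 0 modulo the current basis, so we have a Gröbner basis.
Inter-reduce: drop elements whose leading term is divisible by another's, tail-reduce, and make monic.
Reduced Gröbner basis: {a - 1/10b² - 19/10, b³ + 11/2b² + 4b - 21/2}.

Buchberger on the second generating set:
h_1 = -12ab - 76a + b² + 18b + 149, LT = ab.
h_2 = -16ab - 78a - b² + 24b + 165, LT = ab.

S(h_1,h_2): lcm = ab. S = 35/24a - 7/48b² - 101/48.
  leading term a: no divisor's leading term divides it; move 35/24a to the remainder.
  leading term b²: no divisor's leading term divides it; move -7/48b² to the remainder.
  leading term 1: no divisor's leading term divides it; move -101/48 to the remainder.
  remainder 35/24a - 7/48b² - 101/48 ≠ 0; add k_3 = 35/24a - 7/48b² - 101/48 to the basis.

S(h_1,k_3): lcm = ab. S = 19/3a + 1/10b³ - 1/12b² - 2/35b - 149/12.
  leading term a: subtract (152/35)·k_3 from 19/3a + 1/10b³ - 1/12b² - 2/35b - 149/12 → 1/10b³ + 11/20b² - 2/35b - 459/140
  leading term b³: no divisor's leading term divides it; move 1/10b³ to the remainder.
  leading term b²: no divisor's leading term divides it; move 11/20b² to the remainder.
  leading term b: no divisor's leading term divides it; move -2/35b to the remainder.
  leading term 1: no divisor's leading term divides it; move -459/140 to the remainder.
  remainder 1/10b³ + 11/20b² - 2/35b - 459/140 ≠ 0; add k_4 = 1/10b³ + 11/20b² - 2/35b - 459/140 to the basis.

The other S-polynomials (S(h_2,k_3), S(h_1,k_4), S(h_2,k_4), S(k_3,k_4)) all reduce to 0 modulo the current basis, so we have a Gröbner basis.
Inter-reduce: drop elements whose leading term is divisible by another's, tail-reduce, and make monic.
Reduced Gröbner basis: {a - 1/10b² - 101/70, b³ + 11/2b² - 4/7b - 459/14}.

The bases are distinct; the ideals are different.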